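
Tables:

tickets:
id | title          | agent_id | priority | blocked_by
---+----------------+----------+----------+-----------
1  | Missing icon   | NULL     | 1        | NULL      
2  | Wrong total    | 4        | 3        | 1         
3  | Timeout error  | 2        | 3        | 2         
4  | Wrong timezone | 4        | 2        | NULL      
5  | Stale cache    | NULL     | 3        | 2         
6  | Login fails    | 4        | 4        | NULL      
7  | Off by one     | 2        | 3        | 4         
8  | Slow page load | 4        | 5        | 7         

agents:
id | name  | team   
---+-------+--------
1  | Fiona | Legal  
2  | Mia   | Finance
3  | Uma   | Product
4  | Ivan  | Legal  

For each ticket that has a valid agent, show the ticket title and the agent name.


INNER JOIN keeps only tickets rows whose agent_id matches an id in agents. Walk through each ticket:
  - ticket 1 (Missing icon): agent_id=NULL, no match -> dropped
  - ticket 2 (Wrong total): agent_id=4 -> matches Ivan
  - ticket 3 (Timeout error): agent_id=2 -> matches Mia
  - ticket 4 (Wrong timezone): agent_id=4 -> matches Ivan
  - ticket 5 (Stale cache): agent_id=NULL, no match -> dropped
  - ticket 6 (Login fails): agent_id=4 -> matches Ivan
  - ticket 7 (Off by one): agent_id=2 -> matches Mia
  - ticket 8 (Slow page load): agent_id=4 -> matches Ivan
So 2 of 8 rows are dropped.

SQL:
SELECT a.title, b.name AS agent
FROM tickets a
INNER JOIN agents b ON a.agent_id = b.id

Result:
title          | agent
---------------+------
Wrong total    | Ivan 
Timeout error  | Mia  
Wrong timezone | Ivan 
Login fails    | Ivan 
Off by one     | Mia  
Slow page load | Ivan 


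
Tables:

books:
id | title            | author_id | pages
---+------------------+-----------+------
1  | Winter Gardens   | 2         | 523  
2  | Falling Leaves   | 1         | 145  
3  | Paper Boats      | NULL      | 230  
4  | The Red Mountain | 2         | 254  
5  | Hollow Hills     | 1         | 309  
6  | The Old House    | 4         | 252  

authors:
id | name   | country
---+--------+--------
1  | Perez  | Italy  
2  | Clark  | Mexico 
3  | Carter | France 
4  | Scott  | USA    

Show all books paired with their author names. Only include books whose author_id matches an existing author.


INNER JOIN keeps only books rows whose author_id matches an id in authors. Walk through each book:
  - book 1 (Winter Gardens): author_id=2 -> matches Clark
  - book 2 (Falling Leaves): author_id=1 -> matches Perez
  - book 3 (Paper Boats): author_id=NULL, no match -> dropped
  - book 4 (The Red Mountain): author_id=2 -> matches Clark
  - book 5 (Hollow Hills): author_id=1 -> matches Perez
  - book 6 (The Old House): author_id=4 -> matches Scott
So 1 of 6 rows is dropped.

SQL:
SELECT a.title, b.name AS author
FROM books a
INNER JOIN authors b ON a.author_id = b.id

Result:
title            | author
-----------------+-------
Winter Gardens   | Clark 
Falling Leaves   | Perez 
The Red Mountain | Clark 
Hollow Hills     | Perez 
The Old House    | Scott 


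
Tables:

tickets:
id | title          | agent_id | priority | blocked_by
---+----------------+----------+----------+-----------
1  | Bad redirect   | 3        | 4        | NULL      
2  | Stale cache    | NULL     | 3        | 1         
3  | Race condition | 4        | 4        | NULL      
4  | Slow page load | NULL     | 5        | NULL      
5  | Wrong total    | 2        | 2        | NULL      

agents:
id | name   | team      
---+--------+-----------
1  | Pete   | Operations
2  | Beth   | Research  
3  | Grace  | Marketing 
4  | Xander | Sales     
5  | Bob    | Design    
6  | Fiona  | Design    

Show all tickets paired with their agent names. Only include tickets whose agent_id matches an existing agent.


INNER JOIN keeps only tickets rows whose agent_id matches an id in agents. Walk through each ticket:
  - ticket 1 (Bad redirect): agent_id=3 -> matches Grace
  - ticket 2 (Stale cache): agent_id=NULL, no match -> dropped
  - ticket 3 (Race condition): agent_id=4 -> matches Xander
  - ticket 4 (Slow page load): agent_id=NULL, no match -> dropped
  - ticket 5 (Wrong total): agent_id=2 -> matches Beth
So 2 of 5 rows are dropped.

SQL:
SELECT a.title, b.name AS agent
FROM tickets a
INNER JOIN agents b ON a.agent_id = b.id

Result:
title          | agent 
---------------+-------
Bad redirect   | Grace 
Race condition | Xander
Wrong total    | Beth  


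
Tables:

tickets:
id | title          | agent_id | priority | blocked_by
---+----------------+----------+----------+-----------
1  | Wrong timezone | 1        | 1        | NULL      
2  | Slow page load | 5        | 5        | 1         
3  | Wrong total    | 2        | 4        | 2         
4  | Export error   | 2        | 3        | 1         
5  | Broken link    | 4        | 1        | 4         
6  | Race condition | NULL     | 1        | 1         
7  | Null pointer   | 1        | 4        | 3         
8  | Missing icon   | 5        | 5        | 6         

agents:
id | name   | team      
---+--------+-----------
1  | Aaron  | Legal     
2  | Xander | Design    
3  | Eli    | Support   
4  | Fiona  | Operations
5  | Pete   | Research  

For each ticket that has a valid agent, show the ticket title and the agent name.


INNER JOIN keeps only tickets rows whose agent_id matches an id in agents. Walk through each ticket:
  - ticket 1 (Wrong timezone): agent_id=1 -> matches Aaron
  - ticket 2 (Slow page load): agent_id=5 -> matches Pete
  - ticket 3 (Wrong total): agent_id=2 -> matches Xander
  - ticket 4 (Export error): agent_id=2 -> matches Xander
  - ticket 5 (Broken link): agent_id=4 -> matches Fiona
  - ticket 6 (Race condition): agent_id=NULL, no match -> dropped
  - ticket 7 (Null pointer): agent_id=1 -> matches Aaron
  - ticket 8 (Missing icon): agent_id=5 -> matches Pete
So 1 of 8 rows is dropped.

SQL:
SELECT a.title, b.name AS agent
FROM tickets a
INNER JOIN agents b ON a.agent_id = b.id

Result:
title          | agent 
---------------+-------
Wrong timezone | Aaron 
Slow page load | Pete  
Wrong total    | Xander
Export error   | Xander
Broken link    | Fiona 
Null pointer   | Aaron 
Missing icon   | Pete  


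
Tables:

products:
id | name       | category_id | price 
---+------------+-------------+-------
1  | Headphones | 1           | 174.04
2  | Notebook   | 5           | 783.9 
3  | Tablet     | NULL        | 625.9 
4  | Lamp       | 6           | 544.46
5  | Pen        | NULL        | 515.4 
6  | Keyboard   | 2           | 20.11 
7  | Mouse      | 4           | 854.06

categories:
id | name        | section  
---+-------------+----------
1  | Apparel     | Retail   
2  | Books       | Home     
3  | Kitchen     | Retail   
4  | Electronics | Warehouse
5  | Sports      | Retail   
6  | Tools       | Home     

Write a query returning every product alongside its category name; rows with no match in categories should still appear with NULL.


LEFT JOIN keeps every row from products (the left table); where category_id has no match in categories, the category columns become NULL. Walk through each product:
  - product 1 (Headphones): category_id=1 -> matches Apparel
  - product 2 (Notebook): category_id=5 -> matches Sports
  - product 3 (Tablet): category_id=NULL, no match -> kept with NULL
  - product 4 (Lamp): category_id=6 -> matches Tools
  - product 5 (Pen): category_id=NULL, no match -> kept with NULL
  - product 6 (Keyboard): category_id=2 -> matches Books
  - product 7 (Mouse): category_id=4 -> matches Electronics
All 7 rows appear; 2 have NULL category.

SQL:
SELECT a.name, b.name AS category
FROM products a
LEFT JOIN categories b ON a.category_id = b.id

Result:
name       | category   
-----------+------------
Headphones | Apparel    
Notebook   | Sports     
Tablet     | NULL       
Lamp       | Tools      
Pen        | NULL       
Keyboard   | Books      
Mouse      | Electronics


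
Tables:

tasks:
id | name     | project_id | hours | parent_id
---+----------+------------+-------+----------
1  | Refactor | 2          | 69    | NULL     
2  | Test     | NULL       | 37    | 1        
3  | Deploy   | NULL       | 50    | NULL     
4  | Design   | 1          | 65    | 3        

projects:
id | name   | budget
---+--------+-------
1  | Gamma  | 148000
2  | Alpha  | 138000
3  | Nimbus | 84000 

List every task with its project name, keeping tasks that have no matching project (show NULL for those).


LEFT JOIN keeps every row from tasks (the left table); where project_id has no match in projects, the project columns become NULL. Walk through each task:
  - task 1 (Refactor): project_id=2 -> matches Alpha
  - task 2 (Test): project_id=NULL, no match -> kept with NULL
  - task 3 (Deploy): project_id=NULL, no match -> kept with NULL
  - task 4 (Design): project_id=1 -> matches Gamma
All 4 rows appear; 2 have NULL project.

SQL:
SELECT a.name, b.name AS project
FROM tasks a
LEFT JOIN projects b ON a.project_id = b.id

Result:
name     | project
---------+--------
Refactor | Alpha  
Test     | NULL   
Deploy   | NULL   
Design   | Gamma  


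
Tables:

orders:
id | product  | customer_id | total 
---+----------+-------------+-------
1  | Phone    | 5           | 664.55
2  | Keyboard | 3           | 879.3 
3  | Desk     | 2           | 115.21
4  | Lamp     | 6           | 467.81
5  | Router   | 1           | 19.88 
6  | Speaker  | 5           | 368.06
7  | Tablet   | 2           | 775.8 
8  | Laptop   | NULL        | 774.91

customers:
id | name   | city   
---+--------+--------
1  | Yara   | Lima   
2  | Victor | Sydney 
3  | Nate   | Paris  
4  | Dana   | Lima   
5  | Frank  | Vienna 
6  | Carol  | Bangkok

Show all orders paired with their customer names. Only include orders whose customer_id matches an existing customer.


INNER JOIN keeps only orders rows whose customer_id matches an id in customers. Walk through each order:
  - order 1 (Phone): customer_id=5 -> matches Frank
  - order 2 (Keyboard): customer_id=3 -> matches Nate
  - order 3 (Desk): customer_id=2 -> matches Victor
  - order 4 (Lamp): customer_id=6 -> matches Carol
  - order 5 (Router): customer_id=1 -> matches Yara
  - order 6 (Speaker): customer_id=5 -> matches Frank
  - order 7 (Tablet): customer_id=2 -> matches Victor
  - order 8 (Laptop): customer_id=NULL, no match -> dropped
So 1 of 8 rows is dropped.

SQL:
SELECT a.product, b.name AS customer
FROM orders a
INNER JOIN customers b ON a.customer_id = b.id

Result:
product  | customer
---------+---------
Phone    | Frank   
Keyboard | Nate    
Desk     | Victor  
Lamp     | Carol   
Router   | Yara    
Speaker  | Frank   
Tablet   | Victor  


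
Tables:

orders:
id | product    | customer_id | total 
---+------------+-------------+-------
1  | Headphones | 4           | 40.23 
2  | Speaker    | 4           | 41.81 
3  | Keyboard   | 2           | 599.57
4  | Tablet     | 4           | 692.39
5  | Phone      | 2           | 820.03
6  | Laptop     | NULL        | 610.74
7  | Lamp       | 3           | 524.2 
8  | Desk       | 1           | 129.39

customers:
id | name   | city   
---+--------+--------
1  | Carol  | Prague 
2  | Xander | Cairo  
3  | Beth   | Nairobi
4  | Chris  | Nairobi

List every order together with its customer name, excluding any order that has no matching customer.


INNER JOIN keeps only orders rows whose customer_id matches an id in customers. Walk through each order:
  - order 1 (Headphones): customer_id=4 -> matches Chris
  - order 2 (Speaker): customer_id=4 -> matches Chris
  - order 3 (Keyboard): customer_id=2 -> matches Xander
  - order 4 (Tablet): customer_id=4 -> matches Chris
  - order 5 (Phone): customer_id=2 -> matches Xander
  - order 6 (Laptop): customer_id=NULL, no match -> dropped
  - order 7 (Lamp): customer_id=3 -> matches Beth
  - order 8 (Desk): customer_id=1 -> matches Carol
So 1 of 8 rows is dropped.

SQL:
SELECT a.product, b.name AS customer
FROM orders a
INNER JOIN customers b ON a.customer_id = b.id

Result:
product    | customer
-----------+---------
Headphones | Chris   
Speaker    | Chris   
Keyboard   | Xander  
Tablet     | Chris   
Phone      | Xander  
Lamp       | Beth    
Desk       | Carol   


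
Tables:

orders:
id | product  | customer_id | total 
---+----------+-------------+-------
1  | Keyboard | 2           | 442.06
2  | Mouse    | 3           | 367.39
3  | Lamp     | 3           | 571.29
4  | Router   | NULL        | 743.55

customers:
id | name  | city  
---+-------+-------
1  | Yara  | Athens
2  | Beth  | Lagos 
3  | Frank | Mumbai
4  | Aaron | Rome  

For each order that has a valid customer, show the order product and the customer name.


INNER JOIN keeps only orders rows whose customer_id matches an id in customers. Walk through each order:
  - order 1 (Keyboard): customer_id=2 -> matches Beth
  - order 2 (Mouse): customer_id=3 -> matches Frank
  - order 3 (Lamp): customer_id=3 -> matches Frank
  - order 4 (Router): customer_id=NULL, no match -> dropped
So 1 of 4 rows is dropped.

SQL:
SELECT a.product, b.name AS customer
FROM orders a
INNER JOIN customers b ON a.customer_id = b.id

Result:
product  | customer
---------+---------
Keyboard | Beth    
Mouse    | Frank   
Lamp     | Frank   


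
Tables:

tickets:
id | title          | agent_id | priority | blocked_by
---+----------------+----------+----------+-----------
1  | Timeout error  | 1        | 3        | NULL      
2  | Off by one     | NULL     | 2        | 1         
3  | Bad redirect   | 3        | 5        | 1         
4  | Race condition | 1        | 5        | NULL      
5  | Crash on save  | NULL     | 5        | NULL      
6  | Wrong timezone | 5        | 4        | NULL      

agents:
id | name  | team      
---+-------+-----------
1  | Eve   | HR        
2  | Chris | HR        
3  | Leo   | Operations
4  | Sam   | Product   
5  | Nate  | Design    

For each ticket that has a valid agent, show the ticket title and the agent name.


INNER JOIN keeps only tickets rows whose agent_id matches an id in agents. Walk through each ticket:
  - ticket 1 (Timeout error): agent_id=1 -> matches Eve
  - ticket 2 (Off by one): agent_id=NULL, no match -> dropped
  - ticket 3 (Bad redirect): agent_id=3 -> matches Leo
  - ticket 4 (Race condition): agent_id=1 -> matches Eve
  - ticket 5 (Crash on save): agent_id=NULL, no match -> dropped
  - ticket 6 (Wrong timezone): agent_id=5 -> matches Nate
So 2 of 6 rows are dropped.

SQL:
SELECT a.title, b.name AS agent
FROM tickets a
INNER JOIN agents b ON a.agent_id = b.id

Result:
title          | agent
---------------+------
Timeout error  | Eve  
Bad redirect   | Leo  
Race condition | Eve  
Wrong timezone | Nate 


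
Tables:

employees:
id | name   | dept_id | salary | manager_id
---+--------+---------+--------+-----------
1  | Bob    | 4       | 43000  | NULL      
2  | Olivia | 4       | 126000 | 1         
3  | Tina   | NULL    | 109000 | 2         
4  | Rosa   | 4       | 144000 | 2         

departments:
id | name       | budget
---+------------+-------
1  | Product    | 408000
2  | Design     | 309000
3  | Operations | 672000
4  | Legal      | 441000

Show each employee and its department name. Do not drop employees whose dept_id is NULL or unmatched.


LEFT JOIN keeps every row from employees (the left table); where dept_id has no match in departments, the department columns become NULL. Walk through each employee:
  - employee 1 (Bob): dept_id=4 -> matches Legal
  - employee 2 (Olivia): dept_id=4 -> matches Legal
  - employee 3 (Tina): dept_id=NULL, no match -> kept with NULL
  - employee 4 (Rosa): dept_id=4 -> matches Legal
All 4 rows appear; 1 has NULL department.

SQL:
SELECT a.name, b.name AS department
FROM employees a
LEFT JOIN departments b ON a.dept_id = b.id

Result:
name   | department
-------+-----------
Bob    | Legal     
Olivia | Legal     
Tina   | NULL      
Rosa   | Legal     


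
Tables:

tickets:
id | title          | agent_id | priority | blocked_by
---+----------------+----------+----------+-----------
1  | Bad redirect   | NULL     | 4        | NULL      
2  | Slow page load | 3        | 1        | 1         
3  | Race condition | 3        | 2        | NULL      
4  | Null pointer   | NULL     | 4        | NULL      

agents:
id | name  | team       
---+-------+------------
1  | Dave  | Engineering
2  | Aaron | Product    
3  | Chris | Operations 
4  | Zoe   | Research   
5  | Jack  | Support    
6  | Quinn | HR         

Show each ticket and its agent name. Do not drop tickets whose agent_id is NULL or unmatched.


LEFT JOIN keeps every row from tickets (the left table); where agent_id has no match in agents, the agent columns become NULL. Walk through each ticket:
  - ticket 1 (Bad redirect): agent_id=NULL, no match -> kept with NULL
  - ticket 2 (Slow page load): agent_id=3 -> matches Chris
  - ticket 3 (Race condition): agent_id=3 -> matches Chris
  - ticket 4 (Null pointer): agent_id=NULL, no match -> kept with NULL
All 4 rows appear; 2 have NULL agent.

SQL:
SELECT a.title, b.name AS agent
FROM tickets a
LEFT JOIN agents b ON a.agent_id = b.id

Result:
title          | agent
---------------+------
Bad redirect   | NULL 
Slow page load | Chris
Race condition | Chris
Null pointer   | NULL 


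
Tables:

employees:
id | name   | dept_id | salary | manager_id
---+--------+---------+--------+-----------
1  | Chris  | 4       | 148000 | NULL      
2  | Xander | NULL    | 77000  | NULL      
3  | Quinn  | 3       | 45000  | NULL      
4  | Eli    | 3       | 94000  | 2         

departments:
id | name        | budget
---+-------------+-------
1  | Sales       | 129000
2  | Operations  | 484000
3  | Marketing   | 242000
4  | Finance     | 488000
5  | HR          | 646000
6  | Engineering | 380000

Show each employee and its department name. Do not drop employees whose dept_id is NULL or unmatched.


LEFT JOIN keeps every row from employees (the left table); where dept_id has no match in departments, the department columns become NULL. Walk through each employee:
  - employee 1 (Chris): dept_id=4 -> matches Finance
  - employee 2 (Xander): dept_id=NULL, no match -> kept with NULL
  - employee 3 (Quinn): dept_id=3 -> matches Marketing
  - employee 4 (Eli): dept_id=3 -> matches Marketing
All 4 rows appear; 1 has NULL department.

SQL:
SELECT a.name, b.name AS department
FROM employees a
LEFT JOIN departments b ON a.dept_id = b.id

Result:
name   | department
-------+-----------
Chris  | Finance   
Xander | NULL      
Quinn  | Marketing 
Eli    | Marketing 


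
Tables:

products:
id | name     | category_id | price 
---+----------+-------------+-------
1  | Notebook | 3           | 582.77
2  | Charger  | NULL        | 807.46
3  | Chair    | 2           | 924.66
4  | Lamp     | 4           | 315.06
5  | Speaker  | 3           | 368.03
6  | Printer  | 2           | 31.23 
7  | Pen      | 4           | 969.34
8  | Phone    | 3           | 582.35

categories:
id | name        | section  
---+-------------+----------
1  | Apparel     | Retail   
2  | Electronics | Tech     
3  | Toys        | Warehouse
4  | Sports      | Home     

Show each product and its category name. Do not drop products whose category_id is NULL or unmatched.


LEFT JOIN keeps every row from products (the left table); where category_id has no match in categories, the category columns become NULL. Walk through each product:
  - product 1 (Notebook): category_id=3 -> matches Toys
  - product 2 (Charger): category_id=NULL, no match -> kept with NULL
  - product 3 (Chair): category_id=2 -> matches Electronics
  - product 4 (Lamp): category_id=4 -> matches Sports
  - product 5 (Speaker): category_id=3 -> matches Toys
  - product 6 (Printer): category_id=2 -> matches Electronics
  - product 7 (Pen): category_id=4 -> matches Sports
  - product 8 (Phone): category_id=3 -> matches Toys
All 8 rows appear; 1 has NULL category.

SQL:
SELECT a.name, b.name AS category
FROM products a
LEFT JOIN categories b ON a.category_id = b.id

Result:
name     | category   
---------+------------
Notebook | Toys       
Charger  | NULL       
Chair    | Electronics
Lamp     | Sports     
Speaker  | Toys       
Printer  | Electronics
Pen      | Sports     
Phone    | Toys       


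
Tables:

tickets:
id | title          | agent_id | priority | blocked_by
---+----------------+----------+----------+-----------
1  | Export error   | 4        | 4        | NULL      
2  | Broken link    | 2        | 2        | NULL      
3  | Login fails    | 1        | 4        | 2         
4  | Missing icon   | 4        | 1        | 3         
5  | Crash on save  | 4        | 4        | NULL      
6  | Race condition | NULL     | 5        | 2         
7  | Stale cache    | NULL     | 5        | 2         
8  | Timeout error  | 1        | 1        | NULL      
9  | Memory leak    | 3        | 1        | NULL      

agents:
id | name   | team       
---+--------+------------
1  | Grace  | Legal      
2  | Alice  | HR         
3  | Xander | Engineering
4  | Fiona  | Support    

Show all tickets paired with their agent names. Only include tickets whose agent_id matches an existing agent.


INNER JOIN keeps only tickets rows whose agent_id matches an id in agents. Walk through each ticket:
  - ticket 1 (Export error): agent_id=4 -> matches Fiona
  - ticket 2 (Broken link): agent_id=2 -> matches Alice
  - ticket 3 (Login fails): agent_id=1 -> matches Grace
  - ticket 4 (Missing icon): agent_id=4 -> matches Fiona
  - ticket 5 (Crash on save): agent_id=4 -> matches Fiona
  - ticket 6 (Race condition): agent_id=NULL, no match -> dropped
  - ticket 7 (Stale cache): agent_id=NULL, no match -> dropped
  - ticket 8 (Timeout error): agent_id=1 -> matches Grace
  - ticket 9 (Memory leak): agent_id=3 -> matches Xander
So 2 of 9 rows are dropped.

SQL:
SELECT a.title, b.name AS agent
FROM tickets a
INNER JOIN agents b ON a.agent_id = b.id

Result:
title         | agent 
--------------+-------
Export error  | Fiona 
Broken link   | Alice 
Login fails   | Grace 
Missing icon  | Fiona 
Crash on save | Fiona 
Timeout error | Grace 
Memory leak   | Xander


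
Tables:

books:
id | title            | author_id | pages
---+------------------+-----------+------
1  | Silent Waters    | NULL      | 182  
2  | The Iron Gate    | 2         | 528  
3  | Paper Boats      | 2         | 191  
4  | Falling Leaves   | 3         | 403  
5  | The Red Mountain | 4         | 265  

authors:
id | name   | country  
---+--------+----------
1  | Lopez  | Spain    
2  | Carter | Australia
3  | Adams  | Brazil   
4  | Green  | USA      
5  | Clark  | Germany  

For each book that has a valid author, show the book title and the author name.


INNER JOIN keeps only books rows whose author_id matches an id in authors. Walk through each book:
  - book 1 (Silent Waters): author_id=NULL, no match -> dropped
  - book 2 (The Iron Gate): author_id=2 -> matches Carter
  - book 3 (Paper Boats): author_id=2 -> matches Carter
  - book 4 (Falling Leaves): author_id=3 -> matches Adams
  - book 5 (The Red Mountain): author_id=4 -> matches Green
So 1 of 5 rows is dropped.

SQL:
SELECT a.title, b.name AS author
FROM books a
INNER JOIN authors b ON a.author_id = b.id

Result:
title            | author
-----------------+-------
The Iron Gate    | Carter
Paper Boats      | Carter
Falling Leaves   | Adams 
The Red Mountain | Green 


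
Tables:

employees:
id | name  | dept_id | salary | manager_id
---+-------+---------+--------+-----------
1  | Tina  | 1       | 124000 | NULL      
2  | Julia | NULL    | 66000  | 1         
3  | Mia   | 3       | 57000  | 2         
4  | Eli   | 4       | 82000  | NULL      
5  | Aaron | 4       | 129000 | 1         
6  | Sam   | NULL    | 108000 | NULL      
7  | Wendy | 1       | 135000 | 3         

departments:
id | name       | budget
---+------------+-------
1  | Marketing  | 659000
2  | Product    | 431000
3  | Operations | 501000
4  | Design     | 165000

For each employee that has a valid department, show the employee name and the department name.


INNER JOIN keeps only employees rows whose dept_id matches an id in departments. Walk through each employee:
  - employee 1 (Tina): dept_id=1 -> matches Marketing
  - employee 2 (Julia): dept_id=NULL, no match -> dropped
  - employee 3 (Mia): dept_id=3 -> matches Operations
  - employee 4 (Eli): dept_id=4 -> matches Design
  - employee 5 (Aaron): dept_id=4 -> matches Design
  - employee 6 (Sam): dept_id=NULL, no match -> dropped
  - employee 7 (Wendy): dept_id=1 -> matches Marketing
So 2 of 7 rows are dropped.

SQL:
SELECT a.name, b.name AS department
FROM employees a
INNER JOIN departments b ON a.dept_id = b.id

Result:
name  | department
------+-----------
Tina  | Marketing 
Mia   | Operations
Eli   | Design    
Aaron | Design    
Wendy | Marketing 


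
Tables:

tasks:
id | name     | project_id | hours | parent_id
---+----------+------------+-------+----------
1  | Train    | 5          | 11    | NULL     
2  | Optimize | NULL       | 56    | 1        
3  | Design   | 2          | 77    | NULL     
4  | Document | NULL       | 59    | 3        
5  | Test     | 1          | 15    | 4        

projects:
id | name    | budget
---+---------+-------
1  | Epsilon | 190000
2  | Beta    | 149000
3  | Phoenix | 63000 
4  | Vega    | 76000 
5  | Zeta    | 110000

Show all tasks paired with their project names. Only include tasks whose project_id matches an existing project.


INNER JOIN keeps only tasks rows whose project_id matches an id in projects. Walk through each task:
  - task 1 (Train): project_id=5 -> matches Zeta
  - task 2 (Optimize): project_id=NULL, no match -> dropped
  - task 3 (Design): project_id=2 -> matches Beta
  - task 4 (Document): project_id=NULL, no match -> dropped
  - task 5 (Test): project_id=1 -> matches Epsilon
So 2 of 5 rows are dropped.

SQL:
SELECT a.name, b.name AS project
FROM tasks a
INNER JOIN projects b ON a.project_id = b.id

Result:
name   | project
-------+--------
Train  | Zeta   
Design | Beta   
Test   | Epsilon


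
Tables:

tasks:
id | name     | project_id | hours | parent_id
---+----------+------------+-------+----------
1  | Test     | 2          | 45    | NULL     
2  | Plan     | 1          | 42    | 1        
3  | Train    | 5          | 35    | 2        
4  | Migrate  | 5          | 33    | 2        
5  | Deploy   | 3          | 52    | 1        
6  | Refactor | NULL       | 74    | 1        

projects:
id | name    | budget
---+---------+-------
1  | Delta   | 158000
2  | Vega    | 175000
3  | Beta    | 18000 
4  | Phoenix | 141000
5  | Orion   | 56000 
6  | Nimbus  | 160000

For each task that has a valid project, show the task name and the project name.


INNER JOIN keeps only tasks rows whose project_id matches an id in projects. Walk through each task:
  - task 1 (Test): project_id=2 -> matches Vega
  - task 2 (Plan): project_id=1 -> matches Delta
  - task 3 (Train): project_id=5 -> matches Orion
  - task 4 (Migrate): project_id=5 -> matches Orion
  - task 5 (Deploy): project_id=3 -> matches Beta
  - task 6 (Refactor): project_id=NULL, no match -> dropped
So 1 of 6 rows is dropped.

SQL:
SELECT a.name, b.name AS project
FROM tasks a
INNER JOIN projects b ON a.project_id = b.id

Result:
name    | project
--------+--------
Test    | Vega   
Plan    | Delta  
Train   | Orion  
Migrate | Orion  
Deploy  | Beta   


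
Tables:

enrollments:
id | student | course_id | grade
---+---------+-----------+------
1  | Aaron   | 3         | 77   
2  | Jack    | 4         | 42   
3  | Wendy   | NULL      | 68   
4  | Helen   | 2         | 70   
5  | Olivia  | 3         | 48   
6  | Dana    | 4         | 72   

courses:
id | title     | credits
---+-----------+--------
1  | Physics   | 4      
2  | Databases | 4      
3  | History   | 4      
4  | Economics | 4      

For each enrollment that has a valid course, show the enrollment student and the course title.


INNER JOIN keeps only enrollments rows whose course_id matches an id in courses. Walk through each enrollment:
  - enrollment 1 (Aaron): course_id=3 -> matches History
  - enrollment 2 (Jack): course_id=4 -> matches Economics
  - enrollment 3 (Wendy): course_id=NULL, no match -> dropped
  - enrollment 4 (Helen): course_id=2 -> matches Databases
  - enrollment 5 (Olivia): course_id=3 -> matches History
  - enrollment 6 (Dana): course_id=4 -> matches Economics
So 1 of 6 rows is dropped.

SQL:
SELECT a.student, b.title AS course
FROM enrollments a
INNER JOIN courses b ON a.course_id = b.id

Result:
student | course   
--------+----------
Aaron   | History  
Jack    | Economics
Helen   | Databases
Olivia  | History  
Dana    | Economics


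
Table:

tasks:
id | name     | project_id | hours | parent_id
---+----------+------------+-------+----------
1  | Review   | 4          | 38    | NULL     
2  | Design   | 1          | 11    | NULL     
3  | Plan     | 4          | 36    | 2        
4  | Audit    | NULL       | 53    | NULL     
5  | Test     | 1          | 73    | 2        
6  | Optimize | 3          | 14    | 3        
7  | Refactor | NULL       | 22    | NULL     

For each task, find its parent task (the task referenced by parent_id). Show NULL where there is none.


This is a self-join: tasks is joined to a second copy of itself, matching each row's parent_id to another row's id. Use LEFT JOIN so rows with parent_id=NULL are kept.
  - task 1 (Review): parent_id=NULL -> NULL
  - task 2 (Design): parent_id=NULL -> NULL
  - task 3 (Plan): parent_id=2 -> Design
  - task 4 (Audit): parent_id=NULL -> NULL
  - task 5 (Test): parent_id=2 -> Design
  - task 6 (Optimize): parent_id=3 -> Plan
  - task 7 (Refactor): parent_id=NULL -> NULL

SQL:
SELECT a.name AS item, b.name AS parent
FROM tasks a
LEFT JOIN tasks b ON a.parent_id = b.id

Result:
item     | parent
---------+-------
Review   | NULL  
Design   | NULL  
Plan     | Design
Audit    | NULL  
Test     | Design
Optimize | Plan  
Refactor | NULL  


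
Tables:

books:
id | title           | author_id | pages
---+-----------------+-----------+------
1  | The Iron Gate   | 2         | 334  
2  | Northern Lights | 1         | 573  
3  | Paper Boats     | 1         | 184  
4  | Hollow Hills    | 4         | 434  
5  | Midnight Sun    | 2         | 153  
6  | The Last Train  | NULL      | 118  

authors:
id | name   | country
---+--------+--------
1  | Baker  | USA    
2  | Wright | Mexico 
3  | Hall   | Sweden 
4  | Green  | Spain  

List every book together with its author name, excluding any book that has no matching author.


INNER JOIN keeps only books rows whose author_id matches an id in authors. Walk through each book:
  - book 1 (The Iron Gate): author_id=2 -> matches Wright
  - book 2 (Northern Lights): author_id=1 -> matches Baker
  - book 3 (Paper Boats): author_id=1 -> matches Baker
  - book 4 (Hollow Hills): author_id=4 -> matches Green
  - book 5 (Midnight Sun): author_id=2 -> matches Wright
  - book 6 (The Last Train): author_id=NULL, no match -> dropped
So 1 of 6 rows is dropped.

SQL:
SELECT a.title, b.name AS author
FROM books a
INNER JOIN authors b ON a.author_id = b.id

Result:
title           | author
----------------+-------
The Iron Gate   | Wright
Northern Lights | Baker 
Paper Boats     | Baker 
Hollow Hills    | Green 
Midnight Sun    | Wright


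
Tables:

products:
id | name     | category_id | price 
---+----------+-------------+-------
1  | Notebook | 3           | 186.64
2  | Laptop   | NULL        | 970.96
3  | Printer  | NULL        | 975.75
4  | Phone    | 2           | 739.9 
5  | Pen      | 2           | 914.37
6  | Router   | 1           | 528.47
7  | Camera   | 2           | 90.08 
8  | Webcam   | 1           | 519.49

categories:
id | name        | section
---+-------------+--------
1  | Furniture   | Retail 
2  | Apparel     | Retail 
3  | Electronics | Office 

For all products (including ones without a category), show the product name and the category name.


LEFT JOIN keeps every row from products (the left table); where category_id has no match in categories, the category columns become NULL. Walk through each product:
  - product 1 (Notebook): category_id=3 -> matches Electronics
  - product 2 (Laptop): category_id=NULL, no match -> kept with NULL
  - product 3 (Printer): category_id=NULL, no match -> kept with NULL
  - product 4 (Phone): category_id=2 -> matches Apparel
  - product 5 (Pen): category_id=2 -> matches Apparel
  - product 6 (Router): category_id=1 -> matches Furniture
  - product 7 (Camera): category_id=2 -> matches Apparel
  - product 8 (Webcam): category_id=1 -> matches Furniture
All 8 rows appear; 2 have NULL category.

SQL:
SELECT a.name, b.name AS category
FROM products a
LEFT JOIN categories b ON a.category_id = b.id

Result:
name     | category   
---------+------------
Notebook | Electronics
Laptop   | NULL       
Printer  | NULL       
Phone    | Apparel    
Pen      | Apparel    
Router   | Furniture  
Camera   | Apparel    
Webcam   | Furniture  


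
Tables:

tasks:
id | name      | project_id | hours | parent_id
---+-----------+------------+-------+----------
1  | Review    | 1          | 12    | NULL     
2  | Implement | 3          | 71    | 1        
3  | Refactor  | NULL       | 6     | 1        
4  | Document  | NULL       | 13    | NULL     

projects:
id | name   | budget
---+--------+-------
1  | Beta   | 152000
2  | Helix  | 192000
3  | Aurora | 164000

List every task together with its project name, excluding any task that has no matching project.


INNER JOIN keeps only tasks rows whose project_id matches an id in projects. Walk through each task:
  - task 1 (Review): project_id=1 -> matches Beta
  - task 2 (Implement): project_id=3 -> matches Aurora
  - task 3 (Refactor): project_id=NULL, no match -> dropped
  - task 4 (Document): project_id=NULL, no match -> dropped
So 2 of 4 rows are dropped.

SQL:
SELECT a.name, b.name AS project
FROM tasks a
INNER JOIN projects b ON a.project_id = b.id

Result:
name      | project
----------+--------
Review    | Beta   
Implement | Aurora 


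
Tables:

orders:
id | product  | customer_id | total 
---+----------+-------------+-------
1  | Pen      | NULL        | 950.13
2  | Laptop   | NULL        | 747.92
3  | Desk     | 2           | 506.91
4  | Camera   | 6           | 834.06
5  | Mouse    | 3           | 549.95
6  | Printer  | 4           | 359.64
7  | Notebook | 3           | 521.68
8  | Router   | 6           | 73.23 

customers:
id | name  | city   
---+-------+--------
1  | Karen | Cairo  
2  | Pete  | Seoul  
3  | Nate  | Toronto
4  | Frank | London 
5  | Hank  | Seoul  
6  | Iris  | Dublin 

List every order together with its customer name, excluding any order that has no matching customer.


INNER JOIN keeps only orders rows whose customer_id matches an id in customers. Walk through each order:
  - order 1 (Pen): customer_id=NULL, no match -> dropped
  - order 2 (Laptop): customer_id=NULL, no match -> dropped
  - order 3 (Desk): customer_id=2 -> matches Pete
  - order 4 (Camera): customer_id=6 -> matches Iris
  - order 5 (Mouse): customer_id=3 -> matches Nate
  - order 6 (Printer): customer_id=4 -> matches Frank
  - order 7 (Notebook): customer_id=3 -> matches Nate
  - order 8 (Router): customer_id=6 -> matches Iris
So 2 of 8 rows are dropped.

SQL:
SELECT a.product, b.name AS customer
FROM orders a
INNER JOIN customers b ON a.customer_id = b.id

Result:
product  | customer
---------+---------
Desk     | Pete    
Camera   | Iris    
Mouse    | Nate    
Printer  | Frank   
Notebook | Nate    
Router   | Iris    


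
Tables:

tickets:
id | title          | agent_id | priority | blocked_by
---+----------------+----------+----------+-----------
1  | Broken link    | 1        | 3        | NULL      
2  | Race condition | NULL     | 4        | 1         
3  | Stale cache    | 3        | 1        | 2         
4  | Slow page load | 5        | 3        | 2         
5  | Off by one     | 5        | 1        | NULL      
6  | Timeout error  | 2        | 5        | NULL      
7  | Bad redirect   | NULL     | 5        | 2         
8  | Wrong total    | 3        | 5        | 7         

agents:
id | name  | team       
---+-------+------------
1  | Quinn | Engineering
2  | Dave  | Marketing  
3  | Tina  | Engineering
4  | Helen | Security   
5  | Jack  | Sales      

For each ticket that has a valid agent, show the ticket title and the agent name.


INNER JOIN keeps only tickets rows whose agent_id matches an id in agents. Walk through each ticket:
  - ticket 1 (Broken link): agent_id=1 -> matches Quinn
  - ticket 2 (Race condition): agent_id=NULL, no match -> dropped
  - ticket 3 (Stale cache): agent_id=3 -> matches Tina
  - ticket 4 (Slow page load): agent_id=5 -> matches Jack
  - ticket 5 (Off by one): agent_id=5 -> matches Jack
  - ticket 6 (Timeout error): agent_id=2 -> matches Dave
  - ticket 7 (Bad redirect): agent_id=NULL, no match -> dropped
  - ticket 8 (Wrong total): agent_id=3 -> matches Tina
So 2 of 8 rows are dropped.

SQL:
SELECT a.title, b.name AS agent
FROM tickets a
INNER JOIN agents b ON a.agent_id = b.id

Result:
title          | agent
---------------+------
Broken link    | Quinn
Stale cache    | Tina 
Slow page load | Jack 
Off by one     | Jack 
Timeout error  | Dave 
Wrong total    | Tina 


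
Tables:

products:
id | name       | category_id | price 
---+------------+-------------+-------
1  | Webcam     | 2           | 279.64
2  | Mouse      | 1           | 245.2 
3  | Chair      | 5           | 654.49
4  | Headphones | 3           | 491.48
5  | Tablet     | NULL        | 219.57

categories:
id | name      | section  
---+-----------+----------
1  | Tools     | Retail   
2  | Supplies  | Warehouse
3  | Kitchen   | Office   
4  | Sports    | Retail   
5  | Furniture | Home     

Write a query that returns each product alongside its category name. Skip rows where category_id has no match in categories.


INNER JOIN keeps only products rows whose category_id matches an id in categories. Walk through each product:
  - product 1 (Webcam): category_id=2 -> matches Supplies
  - product 2 (Mouse): category_id=1 -> matches Tools
  - product 3 (Chair): category_id=5 -> matches Furniture
  - product 4 (Headphones): category_id=3 -> matches Kitchen
  - product 5 (Tablet): category_id=NULL, no match -> dropped
So 1 of 5 rows is dropped.

SQL:
SELECT a.name, b.name AS category
FROM products a
INNER JOIN categories b ON a.category_id = b.id

Result:
name       | category 
-----------+----------
Webcam     | Supplies 
Mouse      | Tools    
Chair      | Furniture
Headphones | Kitchen  


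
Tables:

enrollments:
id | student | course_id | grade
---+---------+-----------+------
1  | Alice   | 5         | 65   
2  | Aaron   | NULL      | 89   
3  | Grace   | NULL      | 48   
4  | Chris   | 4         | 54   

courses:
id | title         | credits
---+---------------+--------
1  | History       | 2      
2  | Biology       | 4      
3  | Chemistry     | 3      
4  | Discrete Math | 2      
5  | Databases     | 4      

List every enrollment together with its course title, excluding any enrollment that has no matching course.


INNER JOIN keeps only enrollments rows whose course_id matches an id in courses. Walk through each enrollment:
  - enrollment 1 (Alice): course_id=5 -> matches Databases
  - enrollment 2 (Aaron): course_id=NULL, no match -> dropped
  - enrollment 3 (Grace): course_id=NULL, no match -> dropped
  - enrollment 4 (Chris): course_id=4 -> matches Discrete Math
So 2 of 4 rows are dropped.

SQL:
SELECT a.student, b.title AS course
FROM enrollments a
INNER JOIN courses b ON a.course_id = b.id

Result:
student | course       
--------+--------------
Alice   | Databases    
Chris   | Discrete Math


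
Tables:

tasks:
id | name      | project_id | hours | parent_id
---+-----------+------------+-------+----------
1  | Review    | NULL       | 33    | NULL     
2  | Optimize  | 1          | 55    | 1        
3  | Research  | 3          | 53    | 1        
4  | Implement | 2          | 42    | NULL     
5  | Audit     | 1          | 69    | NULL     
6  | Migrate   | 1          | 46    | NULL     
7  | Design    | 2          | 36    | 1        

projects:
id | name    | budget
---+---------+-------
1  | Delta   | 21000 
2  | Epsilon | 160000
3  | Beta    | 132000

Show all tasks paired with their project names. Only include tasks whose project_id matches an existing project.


INNER JOIN keeps only tasks rows whose project_id matches an id in projects. Walk through each task:
  - task 1 (Review): project_id=NULL, no match -> dropped
  - task 2 (Optimize): project_id=1 -> matches Delta
  - task 3 (Research): project_id=3 -> matches Beta
  - task 4 (Implement): project_id=2 -> matches Epsilon
  - task 5 (Audit): project_id=1 -> matches Delta
  - task 6 (Migrate): project_id=1 -> matches Delta
  - task 7 (Design): project_id=2 -> matches Epsilon
So 1 of 7 rows is dropped.

SQL:
SELECT a.name, b.name AS project
FROM tasks a
INNER JOIN projects b ON a.project_id = b.id

Result:
name      | project
----------+--------
Optimize  | Delta  
Research  | Beta   
Implement | Epsilon
Audit     | Delta  
Migrate   | Delta  
Design    | Epsilon
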